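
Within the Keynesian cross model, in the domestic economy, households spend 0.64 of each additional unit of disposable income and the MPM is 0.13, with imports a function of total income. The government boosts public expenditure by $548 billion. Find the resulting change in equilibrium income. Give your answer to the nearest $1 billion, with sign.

Spending multiplier = 1/(1 − c + m) = 1/(1 − 0.64 + 0.13) = 1/0.49 ≈ 2.041.
ΔY = k × ΔG = (+$548 billion) / 0.49 ≈ +$1,118 billion.

+$1,118 billion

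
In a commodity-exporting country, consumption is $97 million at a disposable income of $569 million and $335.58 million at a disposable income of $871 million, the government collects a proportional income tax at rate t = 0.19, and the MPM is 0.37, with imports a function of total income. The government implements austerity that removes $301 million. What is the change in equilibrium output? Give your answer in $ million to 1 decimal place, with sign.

MPC = ΔC/ΔYd = (335.58 − 97)/(871 − 569) = 238.58/302 = 0.79.
Spending multiplier = 1/(1 − c(1−t) + m) = 1/(1 − 0.79×0.81 + 0.37) = 1/0.7301 ≈ 1.37.
ΔY = k × ΔG = (−$301 million) / 0.7301 ≈ −$412.3 million.

−$412.3 million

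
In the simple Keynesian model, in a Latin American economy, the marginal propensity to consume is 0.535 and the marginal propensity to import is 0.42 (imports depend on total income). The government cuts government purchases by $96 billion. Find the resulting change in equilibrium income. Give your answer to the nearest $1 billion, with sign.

Government-spending multiplier = 1/(1 − c + m) = 1/(1 − 0.535 + 0.42) = 1/0.885 ≈ 1.13.
ΔY = k × ΔG = (−$96 billion) / 0.885 ≈ −$108 billion.

−$108 billion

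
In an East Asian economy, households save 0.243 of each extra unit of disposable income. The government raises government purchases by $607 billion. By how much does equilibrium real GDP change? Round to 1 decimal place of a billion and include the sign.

MPC = 1 − MPS = 1 − 0.243 = 0.757.
Spending multiplier = 1/(1 − MPC) = 1/(1 − 0.757) = 1/0.243 ≈ 4.115.
ΔY = k × ΔG = (+$607 billion) / 0.243 ≈ +$2,497.9 billion.

+$2,497.9 billion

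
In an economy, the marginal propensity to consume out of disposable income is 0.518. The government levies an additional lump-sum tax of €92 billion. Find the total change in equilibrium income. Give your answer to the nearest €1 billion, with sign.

−€99 billion

A lump-sum tax change of +€92 billion shifts disposable income by −€92 billion; first-round consumption changes by −c × ΔT = −0.518 × (+€92 billion) = −€47.656 billion.
Expenditure multiplier = 1/(1 − MPC) = 1/(1 − 0.518) = 1/0.482 ≈ 2.075.
The tax multiplier is −c × k ≈ −1.075, so ΔY = k × (−c·ΔT) = (−€47.656 billion) / 0.482 ≈ −€99 billion.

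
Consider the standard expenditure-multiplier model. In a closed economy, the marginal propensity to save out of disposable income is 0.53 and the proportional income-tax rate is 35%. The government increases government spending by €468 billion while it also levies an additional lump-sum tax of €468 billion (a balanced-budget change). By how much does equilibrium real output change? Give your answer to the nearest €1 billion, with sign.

+€357 billion

MPC = 1 − MPS = 1 − 0.53 = 0.47.
Expenditure multiplier = 1/(1 − c(1−t)) = 1/(1 − 0.47×0.65) = 1/0.6945 ≈ 1.44.
ΔG contributes k·ΔG = (+€468 billion) / 0.6945 ≈ +€673.9 billion.
ΔT of +€468 billion changes first-round spending by −c·ΔT = −€219.96 billion, contributing k·(−c·ΔT) = (−€219.96 billion) / 0.6945 ≈ −€316.7 billion.
Net ΔY = k(ΔG − c·ΔT) = (+€248.04 billion) / 0.6945 ≈ +€357 billion.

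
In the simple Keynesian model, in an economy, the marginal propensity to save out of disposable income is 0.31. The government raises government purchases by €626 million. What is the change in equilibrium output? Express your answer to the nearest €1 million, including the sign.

+€2,019 million

MPC = 1 − MPS = 1 − 0.31 = 0.69.
Expenditure multiplier = 1/(1 − MPC) = 1/(1 − 0.69) = 1/0.31 ≈ 3.226.
ΔY = k × ΔG = (+€626 million) / 0.31 ≈ +€2,019 million.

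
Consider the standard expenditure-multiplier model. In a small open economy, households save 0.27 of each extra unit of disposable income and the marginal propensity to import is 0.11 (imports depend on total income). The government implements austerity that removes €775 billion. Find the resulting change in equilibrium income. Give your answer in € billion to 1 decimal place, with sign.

−€2,039.5 billion

MPC = 1 − MPS = 1 − 0.27 = 0.73.
Government-spending multiplier = 1/(1 − c + m) = 1/(1 − 0.73 + 0.11) = 1/0.38 ≈ 2.632.
ΔY = k × ΔG = (−€775 billion) / 0.38 ≈ −€2,039.5 billion.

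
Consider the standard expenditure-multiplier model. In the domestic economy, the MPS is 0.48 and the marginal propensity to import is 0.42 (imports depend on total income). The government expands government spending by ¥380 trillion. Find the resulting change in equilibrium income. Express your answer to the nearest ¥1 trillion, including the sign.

+¥422 trillion

MPC = 1 − MPS = 1 − 0.48 = 0.52.
Government-spending multiplier = 1/(1 − c + m) = 1/(1 − 0.52 + 0.42) = 1/0.9 ≈ 1.111.
ΔY = k × ΔG = (+¥380 trillion) / 0.9 ≈ +¥422 trillion.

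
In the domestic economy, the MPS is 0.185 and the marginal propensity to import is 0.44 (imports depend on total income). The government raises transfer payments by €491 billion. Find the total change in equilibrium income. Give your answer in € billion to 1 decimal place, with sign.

+€640.3 billion

MPC = 1 − MPS = 1 − 0.185 = 0.815.
The transfer change shifts disposable income by +€491 billion, so first-round consumption changes by c·ΔTR = 0.815 × (+€491 billion) = +€400.165 billion.
Expenditure multiplier = 1/(1 − c + m) = 1/(1 − 0.815 + 0.44) = 1/0.625 = 1.6.
The transfer multiplier is c × k = 1.304, so ΔY = k × (c·ΔTR) = (+€400.165 billion) / 0.625 ≈ +€640.3 billion.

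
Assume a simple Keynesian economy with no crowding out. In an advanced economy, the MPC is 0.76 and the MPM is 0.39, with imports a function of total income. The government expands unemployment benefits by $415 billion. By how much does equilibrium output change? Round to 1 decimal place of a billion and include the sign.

+$500.6 billion

The transfer change shifts disposable income by +$415 billion, so first-round consumption changes by c·ΔTR = 0.76 × (+$415 billion) = +$315.4 billion.
Expenditure multiplier = 1/(1 − c + m) = 1/(1 − 0.76 + 0.39) = 1/0.63 ≈ 1.587.
The transfer multiplier is c × k ≈ 1.206, so ΔY = k × (c·ΔTR) = (+$315.4 billion) / 0.63 ≈ +$500.6 billion.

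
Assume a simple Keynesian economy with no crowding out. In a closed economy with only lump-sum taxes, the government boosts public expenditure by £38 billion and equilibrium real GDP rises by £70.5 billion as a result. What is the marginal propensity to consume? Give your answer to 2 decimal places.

0.46

Implied spending multiplier k = ΔY/ΔG = 70.5/38 ≈ 1.8553.
Since k = 1/(1 − MPC), MPC = 1 − 1/k = 1 − ΔG/ΔY = 1 − 38/70.5 ≈ 0.46.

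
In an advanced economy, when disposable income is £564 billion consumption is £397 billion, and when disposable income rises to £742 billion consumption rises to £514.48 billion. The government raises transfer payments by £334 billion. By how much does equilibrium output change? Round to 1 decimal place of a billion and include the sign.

MPC = ΔC/ΔYd = (514.48 − 397)/(742 − 564) = 117.48/178 = 0.66.
The transfer change shifts disposable income by +£334 billion, so first-round consumption changes by c·ΔTR = 0.66 × (+£334 billion) = +£220.44 billion.
Expenditure multiplier = 1/(1 − MPC) = 1/(1 − 0.66) = 1/0.34 ≈ 2.941.
The transfer multiplier is c × k ≈ 1.941, so ΔY = k × (c·ΔTR) = (+£220.44 billion) / 0.34 ≈ +£648.4 billion.

+£648.4 billion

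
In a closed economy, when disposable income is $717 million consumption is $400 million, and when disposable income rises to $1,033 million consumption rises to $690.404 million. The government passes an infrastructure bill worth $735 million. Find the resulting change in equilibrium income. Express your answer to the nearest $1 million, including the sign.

MPC = ΔC/ΔYd = (690.404 − 400)/(1,033 − 717) = 290.404/316 = 0.919.
Expenditure multiplier = 1/(1 − MPC) = 1/(1 − 0.919) = 1/0.081 ≈ 12.346.
ΔY = k × ΔG = (+$735 million) / 0.081 ≈ +$9,074 million.

+$9,074 million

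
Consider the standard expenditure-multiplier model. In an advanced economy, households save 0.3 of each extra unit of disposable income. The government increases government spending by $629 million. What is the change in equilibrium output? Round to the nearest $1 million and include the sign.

MPC = 1 − MPS = 1 − 0.3 = 0.7.
Expenditure multiplier = 1/(1 − MPC) = 1/(1 − 0.7) = 1/0.3 ≈ 3.333.
ΔY = k × ΔG = (+$629 million) / 0.3 ≈ +$2,097 million.

+$2,097 million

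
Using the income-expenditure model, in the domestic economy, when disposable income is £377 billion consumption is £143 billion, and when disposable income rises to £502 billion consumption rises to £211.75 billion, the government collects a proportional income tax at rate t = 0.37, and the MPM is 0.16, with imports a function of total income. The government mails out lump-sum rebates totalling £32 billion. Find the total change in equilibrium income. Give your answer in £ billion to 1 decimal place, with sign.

+£21.6 billion

MPC = ΔC/ΔYd = (211.75 − 143)/(502 − 377) = 68.75/125 = 0.55.
A lump-sum tax change of −£32 billion shifts disposable income by +£32 billion; first-round consumption changes by −c × ΔT = −0.55 × (−£32 billion) = +£17.6 billion.
Expenditure multiplier = 1/(1 − c(1−t) + m) = 1/(1 − 0.55×0.63 + 0.16) = 1/0.8135 ≈ 1.229.
The tax multiplier is −c × k ≈ −0.676, so ΔY = k × (−c·ΔT) = (+£17.6 billion) / 0.8135 ≈ +£21.6 billion.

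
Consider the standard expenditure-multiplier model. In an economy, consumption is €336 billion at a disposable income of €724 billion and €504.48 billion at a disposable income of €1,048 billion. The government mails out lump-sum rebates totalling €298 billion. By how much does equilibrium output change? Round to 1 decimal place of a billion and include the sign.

MPC = ΔC/ΔYd = (504.48 − 336)/(1,048 − 724) = 168.48/324 = 0.52.
A lump-sum tax change of −€298 billion shifts disposable income by +€298 billion; first-round consumption changes by −c × ΔT = −0.52 × (−€298 billion) = +€154.96 billion.
Expenditure multiplier = 1/(1 − MPC) = 1/(1 − 0.52) = 1/0.48 ≈ 2.083.
The tax multiplier is −c × k ≈ −1.083, so ΔY = k × (−c·ΔT) = (+€154.96 billion) / 0.48 ≈ +€322.8 billion.

+€322.8 billion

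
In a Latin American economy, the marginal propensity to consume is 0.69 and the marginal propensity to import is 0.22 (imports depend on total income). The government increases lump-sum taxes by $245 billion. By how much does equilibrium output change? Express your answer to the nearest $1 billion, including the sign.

−$319 billion

A lump-sum tax change of +$245 billion shifts disposable income by −$245 billion; first-round consumption changes by −c × ΔT = −0.69 × (+$245 billion) = −$169.05 billion.
Expenditure multiplier = 1/(1 − c + m) = 1/(1 − 0.69 + 0.22) = 1/0.53 ≈ 1.887.
The tax multiplier is −c × k ≈ −1.302, so ΔY = k × (−c·ΔT) = (−$169.05 billion) / 0.53 ≈ −$319 billion.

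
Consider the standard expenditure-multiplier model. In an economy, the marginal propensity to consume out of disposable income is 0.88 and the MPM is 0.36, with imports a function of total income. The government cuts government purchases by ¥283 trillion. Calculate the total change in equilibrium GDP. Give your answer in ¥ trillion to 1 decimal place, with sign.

Expenditure multiplier = 1/(1 − c + m) = 1/(1 − 0.88 + 0.36) = 1/0.48 ≈ 2.083.
ΔY = k × ΔG = (−¥283 trillion) / 0.48 ≈ −¥589.6 trillion.

−¥589.6 trillion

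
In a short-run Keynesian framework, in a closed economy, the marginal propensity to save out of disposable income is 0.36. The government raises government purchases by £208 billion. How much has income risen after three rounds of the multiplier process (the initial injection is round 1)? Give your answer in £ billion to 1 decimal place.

£426.3 billion

MPC = 1 − MPS = 1 − 0.36 = 0.64.
Round 1 adds ΔG = £208 billion; each later round is MPC = 0.64 times the previous.
After 3 rounds: 208 + 133.12 + 85.1968 = ΔG·(1 − c^3)/(1 − c) = 208 × (1 − 0.262144)/0.36 ≈ £426.3 billion.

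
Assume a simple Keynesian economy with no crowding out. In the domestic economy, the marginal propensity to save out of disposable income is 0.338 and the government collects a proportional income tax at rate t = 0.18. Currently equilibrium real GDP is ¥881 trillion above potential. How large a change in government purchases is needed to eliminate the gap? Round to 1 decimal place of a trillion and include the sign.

MPC = 1 − MPS = 1 − 0.338 = 0.662.
Spending multiplier = 1/(1 − c(1−t)) = 1/(1 − 0.662×0.82) = 1/0.45716 ≈ 2.187.
Need ΔY = −¥881 trillion, so ΔG = ΔY/k = (−¥881 trillion) × 0.45716 ≈ −¥402.8 trillion.
The government should cut government purchases by ¥402.8 trillion.

−¥402.8 trillion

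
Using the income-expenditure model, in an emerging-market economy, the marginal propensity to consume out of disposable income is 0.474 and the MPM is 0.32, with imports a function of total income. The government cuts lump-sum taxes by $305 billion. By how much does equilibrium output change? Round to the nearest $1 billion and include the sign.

A lump-sum tax change of −$305 billion shifts disposable income by +$305 billion; first-round consumption changes by −c × ΔT = −0.474 × (−$305 billion) = +$144.57 billion.
Expenditure multiplier = 1/(1 − c + m) = 1/(1 − 0.474 + 0.32) = 1/0.846 ≈ 1.182.
The tax multiplier is −c × k ≈ −0.56, so ΔY = k × (−c·ΔT) = (+$144.57 billion) / 0.846 ≈ +$171 billion.

+$171 billion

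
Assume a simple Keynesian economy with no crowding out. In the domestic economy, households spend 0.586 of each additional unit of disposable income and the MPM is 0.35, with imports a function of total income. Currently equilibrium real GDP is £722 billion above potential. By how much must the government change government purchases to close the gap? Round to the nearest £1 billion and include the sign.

−£552 billion

Spending multiplier = 1/(1 − c + m) = 1/(1 − 0.586 + 0.35) = 1/0.764 ≈ 1.309.
Need ΔY = −£722 billion, so ΔG = ΔY/k = (−£722 billion) × 0.764 ≈ −£552 billion.
The government should cut government purchases by £552 billion.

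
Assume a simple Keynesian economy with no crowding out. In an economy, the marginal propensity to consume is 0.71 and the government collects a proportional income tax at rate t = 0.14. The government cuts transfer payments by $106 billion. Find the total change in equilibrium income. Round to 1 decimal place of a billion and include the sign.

The transfer change shifts disposable income by −$106 billion, so first-round consumption changes by c·ΔTR = 0.71 × (−$106 billion) = −$75.26 billion.
Expenditure multiplier = 1/(1 − c(1−t)) = 1/(1 − 0.71×0.86) = 1/0.3894 ≈ 2.568.
The transfer multiplier is c × k ≈ 1.823, so ΔY = k × (c·ΔTR) = (−$75.26 billion) / 0.3894 ≈ −$193.3 billion.

−$193.3 billion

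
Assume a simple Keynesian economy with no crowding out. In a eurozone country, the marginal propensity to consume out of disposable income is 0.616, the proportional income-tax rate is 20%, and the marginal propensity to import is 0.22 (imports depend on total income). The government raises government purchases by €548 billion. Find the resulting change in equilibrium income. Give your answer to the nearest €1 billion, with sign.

Expenditure multiplier = 1/(1 − c(1−t) + m) = 1/(1 − 0.616×0.8 + 0.22) = 1/0.7272 ≈ 1.375.
ΔY = k × ΔG = (+€548 billion) / 0.7272 ≈ +€754 billion.

+€754 billion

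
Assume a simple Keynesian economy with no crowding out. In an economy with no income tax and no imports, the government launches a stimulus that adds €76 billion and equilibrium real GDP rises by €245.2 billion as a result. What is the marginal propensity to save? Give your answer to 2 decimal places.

0.31

Implied spending multiplier k = ΔY/ΔG = 245.2/76 ≈ 3.2263.
Since k = 1/(1 − MPC), MPC = 1 − 1/k = 1 − ΔG/ΔY = 1 − 76/245.2 ≈ 0.69.
MPS = 1 − MPC = 0.31.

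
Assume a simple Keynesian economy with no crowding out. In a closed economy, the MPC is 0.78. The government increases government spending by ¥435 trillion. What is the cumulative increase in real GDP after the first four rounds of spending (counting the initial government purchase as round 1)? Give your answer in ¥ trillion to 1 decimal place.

¥1,245.4 trillion

Round 1 adds ΔG = ¥435 trillion; each later round is MPC = 0.78 times the previous.
After 4 rounds: 435 + 339.3 + 264.654 + 206.43012 = ΔG·(1 − c^4)/(1 − c) = 435 × (1 − 0.37015056)/0.22 ≈ ¥1,245.4 trillion.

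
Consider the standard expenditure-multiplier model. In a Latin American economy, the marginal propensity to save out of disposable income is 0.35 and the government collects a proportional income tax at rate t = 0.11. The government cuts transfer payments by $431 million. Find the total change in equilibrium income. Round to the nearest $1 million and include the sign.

−$665 million

MPC = 1 − MPS = 1 − 0.35 = 0.65.
The transfer change shifts disposable income by −$431 million, so first-round consumption changes by c·ΔTR = 0.65 × (−$431 million) = −$280.15 million.
Expenditure multiplier = 1/(1 − c(1−t)) = 1/(1 − 0.65×0.89) = 1/0.4215 ≈ 2.372.
The transfer multiplier is c × k ≈ 1.542, so ΔY = k × (c·ΔTR) = (−$280.15 million) / 0.4215 ≈ −$665 million.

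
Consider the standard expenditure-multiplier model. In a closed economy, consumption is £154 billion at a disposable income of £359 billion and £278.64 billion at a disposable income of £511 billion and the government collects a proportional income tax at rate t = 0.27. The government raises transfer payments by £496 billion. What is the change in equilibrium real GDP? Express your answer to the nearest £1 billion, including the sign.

+£1,013 billion

MPC = ΔC/ΔYd = (278.64 − 154)/(511 − 359) = 124.64/152 = 0.82.
The transfer change shifts disposable income by +£496 billion, so first-round consumption changes by c·ΔTR = 0.82 × (+£496 billion) = +£406.72 billion.
Expenditure multiplier = 1/(1 − c(1−t)) = 1/(1 − 0.82×0.73) = 1/0.4014 ≈ 2.491.
The transfer multiplier is c × k ≈ 2.043, so ΔY = k × (c·ΔTR) = (+£406.72 billion) / 0.4014 ≈ +£1,013 billion.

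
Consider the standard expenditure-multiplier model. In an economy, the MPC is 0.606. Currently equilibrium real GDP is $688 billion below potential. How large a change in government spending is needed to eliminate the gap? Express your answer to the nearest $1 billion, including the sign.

Spending multiplier = 1/(1 − MPC) = 1/(1 − 0.606) = 1/0.394 ≈ 2.538.
Need ΔY = +$688 billion, so ΔG = ΔY/k = (+$688 billion) × 0.394 ≈ +$271 billion.
The government should increase government spending by $271 billion.

+$271 billion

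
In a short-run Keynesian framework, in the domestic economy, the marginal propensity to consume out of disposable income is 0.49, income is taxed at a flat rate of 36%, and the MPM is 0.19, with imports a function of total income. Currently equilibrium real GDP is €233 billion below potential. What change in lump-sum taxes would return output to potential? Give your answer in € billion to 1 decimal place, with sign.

−€416.7 billion

Spending multiplier = 1/(1 − c(1−t) + m) = 1/(1 − 0.49×0.64 + 0.19) = 1/0.8764 ≈ 1.141.
Tax multiplier = −c·k = −0.49/0.8764 ≈ −0.559. Need ΔY = +€233 billion, so ΔT = ΔY/(−c·k) = −(+€233 billion) × 0.8764 / 0.49 ≈ −€416.7 billion.
The government should cut lump-sum taxes by €416.7 billion.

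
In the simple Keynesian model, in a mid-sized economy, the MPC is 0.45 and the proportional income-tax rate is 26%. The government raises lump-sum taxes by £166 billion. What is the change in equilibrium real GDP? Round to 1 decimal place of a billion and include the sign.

A lump-sum tax change of +£166 billion shifts disposable income by −£166 billion; first-round consumption changes by −c × ΔT = −0.45 × (+£166 billion) = −£74.7 billion.
Expenditure multiplier = 1/(1 − c(1−t)) = 1/(1 − 0.45×0.74) = 1/0.667 ≈ 1.499.
The tax multiplier is −c × k ≈ −0.675, so ΔY = k × (−c·ΔT) = (−£74.7 billion) / 0.667 ≈ −£112 billion.

−£112.0 billion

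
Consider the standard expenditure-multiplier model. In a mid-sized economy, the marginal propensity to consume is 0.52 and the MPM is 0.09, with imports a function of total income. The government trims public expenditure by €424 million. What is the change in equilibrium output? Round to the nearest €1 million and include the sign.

Expenditure multiplier = 1/(1 − c + m) = 1/(1 − 0.52 + 0.09) = 1/0.57 ≈ 1.754.
ΔY = k × ΔG = (−€424 million) / 0.57 ≈ −€744 million.

−€744 million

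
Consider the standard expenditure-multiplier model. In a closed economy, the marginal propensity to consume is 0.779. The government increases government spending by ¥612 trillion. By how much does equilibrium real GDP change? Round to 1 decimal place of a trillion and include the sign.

+¥2,769.2 trillion

Expenditure multiplier = 1/(1 − MPC) = 1/(1 − 0.779) = 1/0.221 ≈ 4.525.
ΔY = k × ΔG = (+¥612 trillion) / 0.221 ≈ +¥2,769.2 trillion.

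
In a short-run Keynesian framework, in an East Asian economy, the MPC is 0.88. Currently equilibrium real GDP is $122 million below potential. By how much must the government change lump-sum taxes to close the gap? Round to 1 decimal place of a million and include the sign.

−$16.6 million

Spending multiplier = 1/(1 − MPC) = 1/(1 − 0.88) = 1/0.12 ≈ 8.333.
Tax multiplier = −c·k = −0.88/0.12 ≈ −7.333. Need ΔY = +$122 million, so ΔT = ΔY/(−c·k) = −(+$122 million) × 0.12 / 0.88 ≈ −$16.6 million.
The government should cut lump-sum taxes by $16.6 million.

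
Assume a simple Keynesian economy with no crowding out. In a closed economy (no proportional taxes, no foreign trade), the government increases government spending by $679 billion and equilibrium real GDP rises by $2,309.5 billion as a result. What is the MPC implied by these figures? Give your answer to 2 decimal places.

0.71

Implied spending multiplier k = ΔY/ΔG = 2,309.5/679 ≈ 3.4013.
Since k = 1/(1 − MPC), MPC = 1 − 1/k = 1 − ΔG/ΔY = 1 − 679/2,309.5 ≈ 0.71.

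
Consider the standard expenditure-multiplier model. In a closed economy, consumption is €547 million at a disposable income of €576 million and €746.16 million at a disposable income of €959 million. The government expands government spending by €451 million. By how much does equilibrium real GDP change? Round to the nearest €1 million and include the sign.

+€940 million

MPC = ΔC/ΔYd = (746.16 − 547)/(959 − 576) = 199.16/383 = 0.52.
Spending multiplier = 1/(1 − MPC) = 1/(1 − 0.52) = 1/0.48 ≈ 2.083.
ΔY = k × ΔG = (+€451 million) / 0.48 ≈ +€940 million.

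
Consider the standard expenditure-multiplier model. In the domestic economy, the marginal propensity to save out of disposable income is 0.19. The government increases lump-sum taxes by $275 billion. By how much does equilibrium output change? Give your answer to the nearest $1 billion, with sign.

−$1,172 billion

MPC = 1 − MPS = 1 − 0.19 = 0.81.
A lump-sum tax change of +$275 billion shifts disposable income by −$275 billion; first-round consumption changes by −c × ΔT = −0.81 × (+$275 billion) = −$222.75 billion.
Expenditure multiplier = 1/(1 − MPC) = 1/(1 − 0.81) = 1/0.19 ≈ 5.263.
The tax multiplier is −c × k ≈ −4.263, so ΔY = k × (−c·ΔT) = (−$222.75 billion) / 0.19 ≈ −$1,172 billion.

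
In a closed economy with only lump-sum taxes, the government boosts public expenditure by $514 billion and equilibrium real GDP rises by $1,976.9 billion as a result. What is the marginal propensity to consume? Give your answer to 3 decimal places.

Implied spending multiplier k = ΔY/ΔG = 1,976.9/514 ≈ 3.8461.
Since k = 1/(1 − MPC), MPC = 1 − 1/k = 1 − ΔG/ΔY = 1 − 514/1,976.9 ≈ 0.740.

0.740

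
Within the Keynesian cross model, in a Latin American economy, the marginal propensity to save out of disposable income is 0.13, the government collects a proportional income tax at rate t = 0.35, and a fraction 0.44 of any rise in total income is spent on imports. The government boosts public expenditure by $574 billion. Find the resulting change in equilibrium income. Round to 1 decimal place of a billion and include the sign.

MPC = 1 − MPS = 1 − 0.13 = 0.87.
Government-spending multiplier = 1/(1 − c(1−t) + m) = 1/(1 − 0.87×0.65 + 0.44) = 1/0.8745 ≈ 1.144.
ΔY = k × ΔG = (+$574 billion) / 0.8745 ≈ +$656.4 billion.

+$656.4 billion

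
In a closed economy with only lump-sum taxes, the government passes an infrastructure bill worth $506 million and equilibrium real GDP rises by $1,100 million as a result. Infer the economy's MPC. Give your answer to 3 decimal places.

0.540

Implied spending multiplier k = ΔY/ΔG = 1,100/506 ≈ 2.1739.
Since k = 1/(1 − MPC), MPC = 1 − 1/k = 1 − ΔG/ΔY = 1 − 506/1,100 = 0.540.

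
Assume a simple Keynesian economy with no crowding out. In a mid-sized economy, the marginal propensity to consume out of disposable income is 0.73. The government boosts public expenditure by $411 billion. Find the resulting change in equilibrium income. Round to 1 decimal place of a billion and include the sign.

Government-spending multiplier = 1/(1 − MPC) = 1/(1 − 0.73) = 1/0.27 ≈ 3.704.
ΔY = k × ΔG = (+$411 billion) / 0.27 ≈ +$1,522.2 billion.

+$1,522.2 billion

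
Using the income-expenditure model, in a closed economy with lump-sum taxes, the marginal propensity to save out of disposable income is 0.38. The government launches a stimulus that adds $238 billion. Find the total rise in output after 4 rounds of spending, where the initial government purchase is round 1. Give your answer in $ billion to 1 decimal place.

$533.8 billion

MPC = 1 − MPS = 1 − 0.38 = 0.62.
Round 1 adds ΔG = $238 billion; each later round is MPC = 0.62 times the previous.
After 4 rounds: 238 + 147.56 + 91.4872 + 56.722064 = ΔG·(1 − c^4)/(1 − c) = 238 × (1 − 0.14776336)/0.38 ≈ $533.8 billion.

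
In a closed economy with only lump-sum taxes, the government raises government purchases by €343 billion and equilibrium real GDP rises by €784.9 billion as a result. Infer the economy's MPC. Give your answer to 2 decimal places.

0.56

Implied spending multiplier k = ΔY/ΔG = 784.9/343 ≈ 2.2883.
Since k = 1/(1 − MPC), MPC = 1 − 1/k = 1 − ΔG/ΔY = 1 − 343/784.9 ≈ 0.56.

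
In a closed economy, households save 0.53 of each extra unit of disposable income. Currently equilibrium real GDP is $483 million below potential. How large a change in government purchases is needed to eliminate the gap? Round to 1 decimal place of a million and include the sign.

MPC = 1 − MPS = 1 − 0.53 = 0.47.
Spending multiplier = 1/(1 − MPC) = 1/(1 − 0.47) = 1/0.53 ≈ 1.887.
Need ΔY = +$483 million, so ΔG = ΔY/k = (+$483 million) × 0.53 ≈ +$256 million.
The government should increase government purchases by $256 million.

+$256.0 million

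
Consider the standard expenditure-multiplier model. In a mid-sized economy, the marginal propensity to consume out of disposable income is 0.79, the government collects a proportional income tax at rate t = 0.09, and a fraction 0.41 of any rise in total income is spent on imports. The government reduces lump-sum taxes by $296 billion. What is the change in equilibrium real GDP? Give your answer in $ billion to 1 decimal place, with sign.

A lump-sum tax change of −$296 billion shifts disposable income by +$296 billion; first-round consumption changes by −c × ΔT = −0.79 × (−$296 billion) = +$233.84 billion.
Expenditure multiplier = 1/(1 − c(1−t) + m) = 1/(1 − 0.79×0.91 + 0.41) = 1/0.6911 ≈ 1.447.
The tax multiplier is −c × k ≈ −1.143, so ΔY = k × (−c·ΔT) = (+$233.84 billion) / 0.6911 ≈ +$338.4 billion.

+$338.4 billion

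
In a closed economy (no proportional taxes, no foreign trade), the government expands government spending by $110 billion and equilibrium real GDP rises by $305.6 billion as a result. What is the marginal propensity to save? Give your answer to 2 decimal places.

0.36

Implied spending multiplier k = ΔY/ΔG = 305.6/110 ≈ 2.7782.
Since k = 1/(1 − MPC), MPC = 1 − 1/k = 1 − ΔG/ΔY = 1 − 110/305.6 ≈ 0.64.
MPS = 1 − MPC = 0.36.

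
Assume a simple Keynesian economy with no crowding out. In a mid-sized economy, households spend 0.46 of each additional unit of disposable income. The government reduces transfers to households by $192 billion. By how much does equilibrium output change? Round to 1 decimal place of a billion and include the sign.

−$163.6 billion

The transfer change shifts disposable income by −$192 billion, so first-round consumption changes by c·ΔTR = 0.46 × (−$192 billion) = −$88.32 billion.
Expenditure multiplier = 1/(1 − MPC) = 1/(1 − 0.46) = 1/0.54 ≈ 1.852.
The transfer multiplier is c × k ≈ 0.852, so ΔY = k × (c·ΔTR) = (−$88.32 billion) / 0.54 ≈ −$163.6 billion.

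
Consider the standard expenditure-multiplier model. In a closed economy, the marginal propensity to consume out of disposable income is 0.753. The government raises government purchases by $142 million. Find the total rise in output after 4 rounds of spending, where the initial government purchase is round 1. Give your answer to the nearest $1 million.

$390 million

Round 1 adds ΔG = $142 million; each later round is MPC = 0.753 times the previous.
After 4 rounds: 142 + 106.926 + 80.515278 + 60.628004334 = ΔG·(1 − c^4)/(1 − c) = 142 × (1 − 0.321499206081)/0.247 ≈ $390 million.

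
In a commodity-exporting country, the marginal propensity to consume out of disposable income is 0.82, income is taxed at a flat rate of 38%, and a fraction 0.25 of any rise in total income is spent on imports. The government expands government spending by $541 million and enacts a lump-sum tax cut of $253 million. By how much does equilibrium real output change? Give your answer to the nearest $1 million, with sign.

Expenditure multiplier = 1/(1 − c(1−t) + m) = 1/(1 − 0.82×0.62 + 0.25) = 1/0.7416 ≈ 1.348.
ΔG contributes k·ΔG = (+$541 million) / 0.7416 ≈ +$729.5 million.
ΔT of −$253 million changes first-round spending by −c·ΔT = +$207.46 million, contributing k·(−c·ΔT) = (+$207.46 million) / 0.7416 ≈ +$279.7 million.
Net ΔY = k(ΔG − c·ΔT) = (+$748.46 million) / 0.7416 ≈ +$1,009 million.

+$1,009 million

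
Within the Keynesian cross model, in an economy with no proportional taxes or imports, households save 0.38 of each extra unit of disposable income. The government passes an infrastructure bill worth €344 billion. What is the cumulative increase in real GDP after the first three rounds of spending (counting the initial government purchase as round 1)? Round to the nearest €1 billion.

€690 billion

MPC = 1 − MPS = 1 − 0.38 = 0.62.
Round 1 adds ΔG = €344 billion; each later round is MPC = 0.62 times the previous.
After 3 rounds: 344 + 213.28 + 132.2336 = ΔG·(1 − c^3)/(1 − c) = 344 × (1 − 0.238328)/0.38 ≈ €690 billion.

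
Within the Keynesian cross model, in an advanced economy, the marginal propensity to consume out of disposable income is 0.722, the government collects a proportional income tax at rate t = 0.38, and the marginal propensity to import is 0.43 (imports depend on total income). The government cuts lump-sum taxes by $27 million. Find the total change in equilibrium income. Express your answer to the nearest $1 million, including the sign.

+$20 million

A lump-sum tax change of −$27 million shifts disposable income by +$27 million; first-round consumption changes by −c × ΔT = −0.722 × (−$27 million) = +$19.494 million.
Expenditure multiplier = 1/(1 − c(1−t) + m) = 1/(1 − 0.722×0.62 + 0.43) = 1/0.98236 ≈ 1.018.
The tax multiplier is −c × k ≈ −0.735, so ΔY = k × (−c·ΔT) = (+$19.494 million) / 0.98236 ≈ +$20 million.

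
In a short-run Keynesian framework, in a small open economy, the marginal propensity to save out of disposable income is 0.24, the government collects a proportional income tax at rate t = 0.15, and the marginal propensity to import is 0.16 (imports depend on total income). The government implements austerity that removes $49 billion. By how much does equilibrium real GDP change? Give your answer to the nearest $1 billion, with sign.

−$95 billion

MPC = 1 − MPS = 1 − 0.24 = 0.76.
Expenditure multiplier = 1/(1 − c(1−t) + m) = 1/(1 − 0.76×0.85 + 0.16) = 1/0.514 ≈ 1.946.
ΔY = k × ΔG = (−$49 billion) / 0.514 ≈ −$95 billion.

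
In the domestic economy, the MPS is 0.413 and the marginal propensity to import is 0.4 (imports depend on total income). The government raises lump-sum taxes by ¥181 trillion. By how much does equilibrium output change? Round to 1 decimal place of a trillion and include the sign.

MPC = 1 − MPS = 1 − 0.413 = 0.587.
A lump-sum tax change of +¥181 trillion shifts disposable income by −¥181 trillion; first-round consumption changes by −c × ΔT = −0.587 × (+¥181 trillion) = −¥106.247 trillion.
Expenditure multiplier = 1/(1 − c + m) = 1/(1 − 0.587 + 0.4) = 1/0.813 ≈ 1.23.
The tax multiplier is −c × k ≈ −0.722, so ΔY = k × (−c·ΔT) = (−¥106.247 trillion) / 0.813 ≈ −¥130.7 trillion.

−¥130.7 trillion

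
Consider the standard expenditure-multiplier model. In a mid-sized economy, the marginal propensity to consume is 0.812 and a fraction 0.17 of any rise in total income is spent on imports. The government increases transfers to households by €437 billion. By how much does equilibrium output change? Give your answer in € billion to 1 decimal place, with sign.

The transfer change shifts disposable income by +€437 billion, so first-round consumption changes by c·ΔTR = 0.812 × (+€437 billion) = +€354.844 billion.
Expenditure multiplier = 1/(1 − c + m) = 1/(1 − 0.812 + 0.17) = 1/0.358 ≈ 2.793.
The transfer multiplier is c × k ≈ 2.268, so ΔY = k × (c·ΔTR) = (+€354.844 billion) / 0.358 ≈ +€991.2 billion.

+€991.2 billion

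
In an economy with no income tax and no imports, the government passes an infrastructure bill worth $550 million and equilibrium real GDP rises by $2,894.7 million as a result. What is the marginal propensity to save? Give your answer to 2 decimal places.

0.19

Implied spending multiplier k = ΔY/ΔG = 2,894.7/550 ≈ 5.2631.
Since k = 1/(1 − MPC), MPC = 1 − 1/k = 1 − ΔG/ΔY = 1 − 550/2,894.7 ≈ 0.81.
MPS = 1 − MPC = 0.19.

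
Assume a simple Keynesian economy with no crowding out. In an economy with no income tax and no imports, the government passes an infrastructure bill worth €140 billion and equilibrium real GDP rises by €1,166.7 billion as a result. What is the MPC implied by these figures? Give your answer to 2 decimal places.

0.88

Implied spending multiplier k = ΔY/ΔG = 1,166.7/140 ≈ 8.3336.
Since k = 1/(1 − MPC), MPC = 1 − 1/k = 1 − ΔG/ΔY = 1 − 140/1,166.7 ≈ 0.88.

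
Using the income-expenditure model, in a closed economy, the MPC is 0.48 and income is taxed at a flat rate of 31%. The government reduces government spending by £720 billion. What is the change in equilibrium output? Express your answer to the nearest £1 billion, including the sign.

Spending multiplier = 1/(1 − c(1−t)) = 1/(1 − 0.48×0.69) = 1/0.6688 ≈ 1.495.
ΔY = k × ΔG = (−£720 billion) / 0.6688 ≈ −£1,077 billion.

−£1,077 billion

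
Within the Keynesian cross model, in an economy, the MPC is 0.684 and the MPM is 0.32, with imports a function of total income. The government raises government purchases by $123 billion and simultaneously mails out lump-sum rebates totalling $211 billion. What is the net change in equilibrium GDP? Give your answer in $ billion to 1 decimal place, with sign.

+$420.3 billion

Expenditure multiplier = 1/(1 − c + m) = 1/(1 − 0.684 + 0.32) = 1/0.636 ≈ 1.572.
ΔG contributes k·ΔG = (+$123 billion) / 0.636 ≈ +$193.4 billion.
ΔT of −$211 billion changes first-round spending by −c·ΔT = +$144.324 billion, contributing k·(−c·ΔT) = (+$144.324 billion) / 0.636 ≈ +$226.9 billion.
Net ΔY = k(ΔG − c·ΔT) = (+$267.324 billion) / 0.636 ≈ +$420.3 billion.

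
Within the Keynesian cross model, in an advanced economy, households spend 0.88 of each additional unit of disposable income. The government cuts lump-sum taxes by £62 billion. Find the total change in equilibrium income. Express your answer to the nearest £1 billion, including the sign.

+£455 billion

A lump-sum tax change of −£62 billion shifts disposable income by +£62 billion; first-round consumption changes by −c × ΔT = −0.88 × (−£62 billion) = +£54.56 billion.
Expenditure multiplier = 1/(1 − MPC) = 1/(1 − 0.88) = 1/0.12 ≈ 8.333.
The tax multiplier is −c × k ≈ −7.333, so ΔY = k × (−c·ΔT) = (+£54.56 billion) / 0.12 ≈ +£455 billion.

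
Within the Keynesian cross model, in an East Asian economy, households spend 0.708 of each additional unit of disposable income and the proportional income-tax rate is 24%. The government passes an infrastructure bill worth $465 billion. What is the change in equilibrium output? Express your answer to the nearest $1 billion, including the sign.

Spending multiplier = 1/(1 − c(1−t)) = 1/(1 − 0.708×0.76) = 1/0.46192 ≈ 2.165.
ΔY = k × ΔG = (+$465 billion) / 0.46192 ≈ +$1,007 billion.

+$1,007 billion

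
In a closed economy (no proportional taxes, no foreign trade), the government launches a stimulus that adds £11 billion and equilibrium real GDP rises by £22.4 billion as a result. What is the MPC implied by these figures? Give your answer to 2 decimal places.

0.51

Implied spending multiplier k = ΔY/ΔG = 22.4/11 ≈ 2.0364.
Since k = 1/(1 − MPC), MPC = 1 − 1/k = 1 − ΔG/ΔY = 1 − 11/22.4 ≈ 0.51.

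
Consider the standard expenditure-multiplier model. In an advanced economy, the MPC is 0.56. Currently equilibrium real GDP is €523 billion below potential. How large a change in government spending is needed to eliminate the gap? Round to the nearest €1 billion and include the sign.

Spending multiplier = 1/(1 − MPC) = 1/(1 − 0.56) = 1/0.44 ≈ 2.273.
Need ΔY = +€523 billion, so ΔG = ΔY/k = (+€523 billion) × 0.44 ≈ +€230 billion.
The government should increase government spending by €230 billion.

+€230 billion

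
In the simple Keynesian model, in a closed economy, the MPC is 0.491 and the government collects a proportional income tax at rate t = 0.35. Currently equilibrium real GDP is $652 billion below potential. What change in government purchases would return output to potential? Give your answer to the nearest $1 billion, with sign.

Spending multiplier = 1/(1 − c(1−t)) = 1/(1 − 0.491×0.65) = 1/0.68085 ≈ 1.469.
Need ΔY = +$652 billion, so ΔG = ΔY/k = (+$652 billion) × 0.68085 ≈ +$444 billion.
The government should increase government purchases by $444 billion.

+$444 billion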